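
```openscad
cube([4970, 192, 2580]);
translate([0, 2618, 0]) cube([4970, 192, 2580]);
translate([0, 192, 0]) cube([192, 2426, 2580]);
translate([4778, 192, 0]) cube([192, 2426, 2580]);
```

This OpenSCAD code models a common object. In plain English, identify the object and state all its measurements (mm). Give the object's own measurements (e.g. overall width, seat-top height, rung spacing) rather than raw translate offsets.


The wall frame of a small rectangular building: four walls, each 2580 mm tall and 192 mm thick, enclosing a footprint 4970 mm (x) by 2810 mm (y) outside-to-outside, with no floor or roof. The front and back walls (the −y and +y sides) span the full width; the two side walls fit between them.


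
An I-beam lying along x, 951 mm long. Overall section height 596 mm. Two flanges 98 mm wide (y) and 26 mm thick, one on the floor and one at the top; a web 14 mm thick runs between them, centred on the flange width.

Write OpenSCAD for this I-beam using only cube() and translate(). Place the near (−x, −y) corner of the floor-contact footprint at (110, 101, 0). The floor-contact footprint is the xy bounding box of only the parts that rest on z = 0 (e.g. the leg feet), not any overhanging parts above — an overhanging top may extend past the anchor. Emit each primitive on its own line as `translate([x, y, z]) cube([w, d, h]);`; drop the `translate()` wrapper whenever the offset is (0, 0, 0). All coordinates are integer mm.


translate([110, 101, 0]) cube([951, 98, 26]);
translate([110, 143, 26]) cube([951, 14, 544]);
translate([110, 101, 570]) cube([951, 98, 26]);


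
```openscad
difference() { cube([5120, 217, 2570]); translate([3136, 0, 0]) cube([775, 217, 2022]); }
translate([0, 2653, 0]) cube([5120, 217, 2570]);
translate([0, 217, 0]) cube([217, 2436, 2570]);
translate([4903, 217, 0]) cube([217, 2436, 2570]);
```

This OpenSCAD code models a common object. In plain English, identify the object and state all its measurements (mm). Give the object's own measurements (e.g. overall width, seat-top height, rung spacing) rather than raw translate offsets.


A single room: four walls, each 2570 mm tall and 217 mm thick, enclosing an outside footprint 5120×2870 mm (x × y), no floor or roof. The front and back walls (−y and +y sides) run the full x-width; the side walls fit between their inner faces. A door opening 775 mm wide and 2022 mm tall is cut through the front wall from the floor up, its −x edge 3136 mm from the wall's −x end.


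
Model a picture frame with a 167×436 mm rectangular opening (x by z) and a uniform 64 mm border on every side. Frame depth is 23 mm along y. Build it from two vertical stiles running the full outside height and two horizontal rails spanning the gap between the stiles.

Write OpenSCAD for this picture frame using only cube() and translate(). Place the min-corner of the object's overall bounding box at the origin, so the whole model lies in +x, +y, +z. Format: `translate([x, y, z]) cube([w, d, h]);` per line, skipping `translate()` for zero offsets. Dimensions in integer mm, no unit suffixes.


cube([64, 23, 564]);
translate([231, 0, 0]) cube([64, 23, 564]);
translate([64, 0, 0]) cube([167, 23, 64]);
translate([64, 0, 500]) cube([167, 23, 64]);


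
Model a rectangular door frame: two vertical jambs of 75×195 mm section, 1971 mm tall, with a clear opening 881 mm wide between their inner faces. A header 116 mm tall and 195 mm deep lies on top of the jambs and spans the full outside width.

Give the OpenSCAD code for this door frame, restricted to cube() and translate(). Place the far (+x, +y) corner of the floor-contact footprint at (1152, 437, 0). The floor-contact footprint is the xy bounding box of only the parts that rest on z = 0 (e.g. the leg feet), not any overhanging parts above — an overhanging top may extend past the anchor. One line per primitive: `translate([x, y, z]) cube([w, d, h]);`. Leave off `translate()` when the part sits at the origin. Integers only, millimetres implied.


translate([121, 242, 0]) cube([75, 195, 1971]);
translate([1077, 242, 0]) cube([75, 195, 1971]);
translate([121, 242, 1971]) cube([1031, 195, 116]);


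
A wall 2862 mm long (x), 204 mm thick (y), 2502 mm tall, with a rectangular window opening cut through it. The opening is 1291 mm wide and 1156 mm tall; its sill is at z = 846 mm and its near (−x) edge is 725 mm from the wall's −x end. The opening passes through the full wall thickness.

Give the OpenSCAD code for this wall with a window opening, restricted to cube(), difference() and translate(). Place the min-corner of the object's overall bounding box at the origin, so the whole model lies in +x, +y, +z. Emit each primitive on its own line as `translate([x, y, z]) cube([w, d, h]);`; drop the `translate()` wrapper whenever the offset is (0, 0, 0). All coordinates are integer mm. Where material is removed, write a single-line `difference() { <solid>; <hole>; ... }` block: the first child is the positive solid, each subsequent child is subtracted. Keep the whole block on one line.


difference() { cube([2862, 204, 2502]); translate([725, 0, 846]) cube([1291, 204, 1156]); }


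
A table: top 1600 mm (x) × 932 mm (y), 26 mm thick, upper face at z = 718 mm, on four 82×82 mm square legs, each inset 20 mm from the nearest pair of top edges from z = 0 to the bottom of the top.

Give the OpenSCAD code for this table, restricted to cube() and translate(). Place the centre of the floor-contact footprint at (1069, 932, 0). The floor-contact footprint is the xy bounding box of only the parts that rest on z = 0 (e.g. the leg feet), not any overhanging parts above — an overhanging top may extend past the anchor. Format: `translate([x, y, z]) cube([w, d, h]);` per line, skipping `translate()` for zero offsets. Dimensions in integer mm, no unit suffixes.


translate([269, 466, 692]) cube([1600, 932, 26]);
translate([289, 486, 0]) cube([82, 82, 692]);
translate([1767, 486, 0]) cube([82, 82, 692]);
translate([289, 1296, 0]) cube([82, 82, 692]);
translate([1767, 1296, 0]) cube([82, 82, 692]);


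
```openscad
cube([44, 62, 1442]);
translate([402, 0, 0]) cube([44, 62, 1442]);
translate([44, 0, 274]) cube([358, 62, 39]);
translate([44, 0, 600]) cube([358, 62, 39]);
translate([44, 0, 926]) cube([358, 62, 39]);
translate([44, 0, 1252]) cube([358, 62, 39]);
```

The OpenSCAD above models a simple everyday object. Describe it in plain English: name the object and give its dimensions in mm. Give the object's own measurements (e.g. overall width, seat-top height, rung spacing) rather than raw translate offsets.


A straight ladder. Two 44×62 mm vertical rails, 1442 mm tall, stand 446 mm apart (outside-to-outside) with their front faces coplanar on the −y side. 4 rungs, each 62 mm deep and 39 mm tall, span between the inner faces of the rails, front faces flush with the rails. The lowest rung's underside is at z = 274 mm and rungs are spaced 326 mm apart (underside to underside).


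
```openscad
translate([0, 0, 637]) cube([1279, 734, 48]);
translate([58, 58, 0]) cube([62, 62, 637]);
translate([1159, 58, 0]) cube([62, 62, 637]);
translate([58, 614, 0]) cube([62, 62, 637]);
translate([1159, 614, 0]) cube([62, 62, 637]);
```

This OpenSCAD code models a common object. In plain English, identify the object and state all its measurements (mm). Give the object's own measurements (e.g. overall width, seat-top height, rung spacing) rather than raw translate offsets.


A rectangular dining table. The top is 1279×734×48 mm with its upper surface at z = 685 mm. It stands on four 62×62 mm square legs, each inset 58 mm from the nearest pair of top edges, running from the floor to the underside of the top.


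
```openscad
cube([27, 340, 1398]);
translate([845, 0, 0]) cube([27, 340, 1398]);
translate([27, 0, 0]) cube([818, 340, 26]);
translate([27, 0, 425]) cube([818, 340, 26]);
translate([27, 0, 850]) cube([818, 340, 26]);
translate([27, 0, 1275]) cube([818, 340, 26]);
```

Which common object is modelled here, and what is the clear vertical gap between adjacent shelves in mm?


A bookshelf. The clear shelf gap is 399 mm.

Two tall side panels with 4 horizontal boards between them — a bookshelf. The first two shelf undersides are at z = 0 and z = 425; with shelf thickness 26, the clear gap is 425 − 0 − 26 = 399 mm.


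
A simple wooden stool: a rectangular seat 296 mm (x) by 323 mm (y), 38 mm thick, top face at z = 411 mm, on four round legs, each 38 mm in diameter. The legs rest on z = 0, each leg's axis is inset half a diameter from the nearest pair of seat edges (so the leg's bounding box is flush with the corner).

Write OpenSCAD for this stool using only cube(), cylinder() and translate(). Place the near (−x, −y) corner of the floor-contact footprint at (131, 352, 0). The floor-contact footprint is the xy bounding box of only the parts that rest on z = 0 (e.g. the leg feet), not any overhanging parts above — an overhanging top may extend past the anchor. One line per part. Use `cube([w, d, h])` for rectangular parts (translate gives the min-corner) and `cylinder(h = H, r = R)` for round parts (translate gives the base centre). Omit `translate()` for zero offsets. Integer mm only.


translate([131, 352, 373]) cube([296, 323, 38]);
translate([150, 371, 0]) cylinder(h = 373, r = 19);
translate([408, 371, 0]) cylinder(h = 373, r = 19);
translate([150, 656, 0]) cylinder(h = 373, r = 19);
translate([408, 656, 0]) cylinder(h = 373, r = 19);


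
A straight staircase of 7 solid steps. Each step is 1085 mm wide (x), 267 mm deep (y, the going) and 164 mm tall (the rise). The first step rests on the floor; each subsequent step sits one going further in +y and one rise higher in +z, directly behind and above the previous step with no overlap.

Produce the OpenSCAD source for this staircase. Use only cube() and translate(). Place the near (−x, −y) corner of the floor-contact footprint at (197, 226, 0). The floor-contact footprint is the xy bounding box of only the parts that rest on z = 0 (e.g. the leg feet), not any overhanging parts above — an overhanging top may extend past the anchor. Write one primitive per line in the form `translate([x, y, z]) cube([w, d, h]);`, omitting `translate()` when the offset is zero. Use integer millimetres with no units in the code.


translate([197, 226, 0]) cube([1085, 267, 164]);
translate([197, 493, 164]) cube([1085, 267, 164]);
translate([197, 760, 328]) cube([1085, 267, 164]);
translate([197, 1027, 492]) cube([1085, 267, 164]);
translate([197, 1294, 656]) cube([1085, 267, 164]);
translate([197, 1561, 820]) cube([1085, 267, 164]);
translate([197, 1828, 984]) cube([1085, 267, 164]);


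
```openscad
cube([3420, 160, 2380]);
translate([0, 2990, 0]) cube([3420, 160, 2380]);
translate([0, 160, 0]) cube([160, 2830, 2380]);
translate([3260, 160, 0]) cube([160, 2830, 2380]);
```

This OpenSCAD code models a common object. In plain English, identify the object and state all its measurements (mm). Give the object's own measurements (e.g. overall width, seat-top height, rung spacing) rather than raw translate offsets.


The wall frame of a small rectangular building: four walls, each 2380 mm tall and 160 mm thick, enclosing a footprint 3420 mm (x) by 3150 mm (y) outside-to-outside, with no floor or roof. The front and back walls (the −y and +y sides) span the full width; the two side walls fit between them.


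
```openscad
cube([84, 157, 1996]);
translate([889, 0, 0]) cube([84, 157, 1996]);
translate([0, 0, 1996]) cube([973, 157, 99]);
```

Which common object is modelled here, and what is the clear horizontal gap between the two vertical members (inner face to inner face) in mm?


A door frame. The clear opening width is 805 mm.

Two 1996 mm tall posts with a header on top — a door frame. The left jamb is 84 mm wide at x = 0; the right jamb starts at x = 889. The clear opening is 889 − 84 = 805 mm.


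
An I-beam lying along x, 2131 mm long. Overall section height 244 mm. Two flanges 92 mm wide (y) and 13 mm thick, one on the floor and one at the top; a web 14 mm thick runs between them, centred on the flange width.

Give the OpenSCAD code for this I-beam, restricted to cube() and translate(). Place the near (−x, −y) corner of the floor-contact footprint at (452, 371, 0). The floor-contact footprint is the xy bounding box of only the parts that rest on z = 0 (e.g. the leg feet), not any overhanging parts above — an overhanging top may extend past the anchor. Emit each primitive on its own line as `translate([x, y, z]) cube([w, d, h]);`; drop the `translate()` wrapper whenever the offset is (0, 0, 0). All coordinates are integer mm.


translate([452, 371, 0]) cube([2131, 92, 13]);
translate([452, 410, 13]) cube([2131, 14, 218]);
translate([452, 371, 231]) cube([2131, 92, 13]);


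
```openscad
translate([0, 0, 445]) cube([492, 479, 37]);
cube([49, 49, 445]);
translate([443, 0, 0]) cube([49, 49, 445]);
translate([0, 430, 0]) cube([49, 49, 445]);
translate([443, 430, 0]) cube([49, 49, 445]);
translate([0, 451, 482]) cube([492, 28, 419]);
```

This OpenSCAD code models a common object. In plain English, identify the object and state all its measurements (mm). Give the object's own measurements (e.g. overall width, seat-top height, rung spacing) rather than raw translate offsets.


A chair. The seat is a 492×479×37 mm slab with its top at z = 482 mm, on four 49×49 mm corner legs (flush with the seat edges, standing on z = 0). A flat backrest 28 mm thick, 419 mm tall, spans the full seat width and rises from the seat top along its +y edge, rear face flush with the rear of the seat.


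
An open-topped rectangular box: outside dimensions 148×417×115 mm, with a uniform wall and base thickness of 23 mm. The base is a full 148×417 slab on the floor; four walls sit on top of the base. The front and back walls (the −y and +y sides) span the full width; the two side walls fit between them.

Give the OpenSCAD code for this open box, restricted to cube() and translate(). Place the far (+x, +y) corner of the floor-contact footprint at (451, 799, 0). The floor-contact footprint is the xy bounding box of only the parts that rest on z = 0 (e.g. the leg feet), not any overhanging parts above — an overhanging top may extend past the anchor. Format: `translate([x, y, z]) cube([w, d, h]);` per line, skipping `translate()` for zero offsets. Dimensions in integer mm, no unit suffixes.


translate([303, 382, 0]) cube([148, 417, 23]);
translate([303, 382, 23]) cube([148, 23, 92]);
translate([303, 776, 23]) cube([148, 23, 92]);
translate([303, 405, 23]) cube([23, 371, 92]);
translate([428, 405, 23]) cube([23, 371, 92]);


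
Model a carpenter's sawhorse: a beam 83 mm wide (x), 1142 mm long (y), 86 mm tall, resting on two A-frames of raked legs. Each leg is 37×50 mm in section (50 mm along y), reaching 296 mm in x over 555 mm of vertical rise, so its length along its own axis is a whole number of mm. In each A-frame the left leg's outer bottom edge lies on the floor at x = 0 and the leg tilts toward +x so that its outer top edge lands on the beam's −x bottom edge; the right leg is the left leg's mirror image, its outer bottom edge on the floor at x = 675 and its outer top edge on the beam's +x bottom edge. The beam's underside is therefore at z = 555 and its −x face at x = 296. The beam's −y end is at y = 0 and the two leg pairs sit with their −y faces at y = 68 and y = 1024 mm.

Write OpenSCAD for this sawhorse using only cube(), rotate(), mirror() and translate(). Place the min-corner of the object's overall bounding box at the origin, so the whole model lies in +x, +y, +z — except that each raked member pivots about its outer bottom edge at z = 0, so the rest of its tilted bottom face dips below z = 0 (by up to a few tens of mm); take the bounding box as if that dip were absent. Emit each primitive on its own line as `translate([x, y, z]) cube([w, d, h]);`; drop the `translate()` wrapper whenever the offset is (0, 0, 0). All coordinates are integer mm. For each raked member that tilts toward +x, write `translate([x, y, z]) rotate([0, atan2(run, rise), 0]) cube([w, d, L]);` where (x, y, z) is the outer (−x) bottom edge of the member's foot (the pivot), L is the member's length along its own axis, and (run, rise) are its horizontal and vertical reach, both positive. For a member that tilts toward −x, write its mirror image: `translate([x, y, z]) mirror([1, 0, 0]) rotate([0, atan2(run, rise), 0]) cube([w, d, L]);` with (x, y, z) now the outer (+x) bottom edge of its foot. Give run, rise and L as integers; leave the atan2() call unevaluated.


translate([296, 0, 555]) cube([83, 1142, 86]);
translate([0, 68, 0]) rotate([0, atan2(296, 555), 0]) cube([37, 50, 629]);
translate([675, 68, 0]) mirror([1, 0, 0]) rotate([0, atan2(296, 555), 0]) cube([37, 50, 629]);
translate([0, 1024, 0]) rotate([0, atan2(296, 555), 0]) cube([37, 50, 629]);
translate([675, 1024, 0]) mirror([1, 0, 0]) rotate([0, atan2(296, 555), 0]) cube([37, 50, 629]);


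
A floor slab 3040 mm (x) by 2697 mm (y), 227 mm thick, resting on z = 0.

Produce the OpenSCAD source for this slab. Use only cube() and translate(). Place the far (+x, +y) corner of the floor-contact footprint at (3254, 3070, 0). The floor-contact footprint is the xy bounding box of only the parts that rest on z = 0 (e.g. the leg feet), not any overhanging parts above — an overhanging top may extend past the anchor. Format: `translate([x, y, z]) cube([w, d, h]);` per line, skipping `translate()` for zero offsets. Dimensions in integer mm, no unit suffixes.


translate([214, 373, 0]) cube([3040, 2697, 227]);


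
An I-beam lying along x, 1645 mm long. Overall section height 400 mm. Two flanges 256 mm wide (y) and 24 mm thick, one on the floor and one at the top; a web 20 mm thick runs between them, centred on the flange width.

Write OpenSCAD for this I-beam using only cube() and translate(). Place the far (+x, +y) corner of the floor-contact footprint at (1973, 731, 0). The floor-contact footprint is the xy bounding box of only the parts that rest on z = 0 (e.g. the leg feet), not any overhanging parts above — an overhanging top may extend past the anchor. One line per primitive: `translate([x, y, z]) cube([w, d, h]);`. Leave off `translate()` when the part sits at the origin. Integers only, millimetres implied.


translate([328, 475, 0]) cube([1645, 256, 24]);
translate([328, 593, 24]) cube([1645, 20, 352]);
translate([328, 475, 376]) cube([1645, 256, 24]);


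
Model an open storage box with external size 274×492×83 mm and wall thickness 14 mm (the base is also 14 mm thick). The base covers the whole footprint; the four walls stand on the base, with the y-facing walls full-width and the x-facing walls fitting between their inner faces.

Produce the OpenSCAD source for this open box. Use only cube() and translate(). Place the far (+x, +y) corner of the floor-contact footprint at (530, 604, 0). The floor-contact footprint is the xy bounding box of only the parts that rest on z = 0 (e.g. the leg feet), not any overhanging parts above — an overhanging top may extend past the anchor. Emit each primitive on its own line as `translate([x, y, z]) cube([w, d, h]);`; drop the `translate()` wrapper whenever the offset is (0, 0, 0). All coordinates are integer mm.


translate([256, 112, 0]) cube([274, 492, 14]);
translate([256, 112, 14]) cube([274, 14, 69]);
translate([256, 590, 14]) cube([274, 14, 69]);
translate([256, 126, 14]) cube([14, 464, 69]);
translate([516, 126, 14]) cube([14, 464, 69]);


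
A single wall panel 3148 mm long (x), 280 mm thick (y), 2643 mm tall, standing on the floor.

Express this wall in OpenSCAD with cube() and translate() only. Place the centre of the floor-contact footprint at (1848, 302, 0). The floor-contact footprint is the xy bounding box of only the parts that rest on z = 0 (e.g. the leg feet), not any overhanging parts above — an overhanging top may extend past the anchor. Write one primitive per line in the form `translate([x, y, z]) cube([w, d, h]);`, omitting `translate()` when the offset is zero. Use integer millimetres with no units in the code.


translate([274, 162, 0]) cube([3148, 280, 2643]);


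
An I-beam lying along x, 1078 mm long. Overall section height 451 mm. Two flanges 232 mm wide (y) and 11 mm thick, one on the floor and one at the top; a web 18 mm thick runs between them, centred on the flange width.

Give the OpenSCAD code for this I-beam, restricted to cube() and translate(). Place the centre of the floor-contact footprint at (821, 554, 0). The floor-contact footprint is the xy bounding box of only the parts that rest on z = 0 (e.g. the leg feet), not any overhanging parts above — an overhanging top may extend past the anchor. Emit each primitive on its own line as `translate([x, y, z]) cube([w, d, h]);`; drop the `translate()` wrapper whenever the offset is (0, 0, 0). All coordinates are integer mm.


translate([282, 438, 0]) cube([1078, 232, 11]);
translate([282, 545, 11]) cube([1078, 18, 429]);
translate([282, 438, 440]) cube([1078, 232, 11]);


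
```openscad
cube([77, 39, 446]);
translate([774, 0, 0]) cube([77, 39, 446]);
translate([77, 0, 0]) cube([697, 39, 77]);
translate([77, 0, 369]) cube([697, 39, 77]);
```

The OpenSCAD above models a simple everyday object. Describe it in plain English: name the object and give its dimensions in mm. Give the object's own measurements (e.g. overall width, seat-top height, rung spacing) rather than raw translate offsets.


A rectangular picture frame lying in the x–z plane (depth along y). The opening is 697 mm wide (x) by 292 mm tall (z), surrounded by a border 77 mm wide on all four sides. The frame is 39 mm deep and is made of two full-height vertical stiles with two horizontal rails fitted between them.


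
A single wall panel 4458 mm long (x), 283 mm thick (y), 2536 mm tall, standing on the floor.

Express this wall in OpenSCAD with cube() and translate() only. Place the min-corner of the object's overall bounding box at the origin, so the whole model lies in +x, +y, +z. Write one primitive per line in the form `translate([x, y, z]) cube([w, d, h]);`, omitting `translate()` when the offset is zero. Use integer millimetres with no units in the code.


cube([4458, 283, 2536]);


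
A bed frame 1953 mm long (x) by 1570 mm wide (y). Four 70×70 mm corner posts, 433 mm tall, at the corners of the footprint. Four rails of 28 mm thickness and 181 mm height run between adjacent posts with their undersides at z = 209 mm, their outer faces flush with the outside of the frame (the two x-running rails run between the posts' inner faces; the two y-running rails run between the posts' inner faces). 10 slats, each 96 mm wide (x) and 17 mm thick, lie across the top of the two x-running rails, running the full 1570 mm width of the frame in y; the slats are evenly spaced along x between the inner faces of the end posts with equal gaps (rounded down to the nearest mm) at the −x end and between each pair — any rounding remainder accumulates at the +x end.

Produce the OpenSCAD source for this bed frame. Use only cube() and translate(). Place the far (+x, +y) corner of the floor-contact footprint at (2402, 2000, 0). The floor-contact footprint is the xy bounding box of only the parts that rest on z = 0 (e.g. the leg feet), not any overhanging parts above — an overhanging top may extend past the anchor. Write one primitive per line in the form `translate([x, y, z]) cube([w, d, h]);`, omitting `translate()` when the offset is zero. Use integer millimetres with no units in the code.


translate([449, 430, 0]) cube([70, 70, 433]);
translate([449, 1930, 0]) cube([70, 70, 433]);
translate([2332, 430, 0]) cube([70, 70, 433]);
translate([2332, 1930, 0]) cube([70, 70, 433]);
translate([519, 430, 209]) cube([1813, 28, 181]);
translate([519, 1972, 209]) cube([1813, 28, 181]);
translate([449, 500, 209]) cube([28, 1430, 181]);
translate([2374, 500, 209]) cube([28, 1430, 181]);
translate([596, 430, 390]) cube([96, 1570, 17]);
translate([769, 430, 390]) cube([96, 1570, 17]);
translate([942, 430, 390]) cube([96, 1570, 17]);
translate([1115, 430, 390]) cube([96, 1570, 17]);
translate([1288, 430, 390]) cube([96, 1570, 17]);
translate([1461, 430, 390]) cube([96, 1570, 17]);
translate([1634, 430, 390]) cube([96, 1570, 17]);
translate([1807, 430, 390]) cube([96, 1570, 17]);
translate([1980, 430, 390]) cube([96, 1570, 17]);
translate([2153, 430, 390]) cube([96, 1570, 17]);


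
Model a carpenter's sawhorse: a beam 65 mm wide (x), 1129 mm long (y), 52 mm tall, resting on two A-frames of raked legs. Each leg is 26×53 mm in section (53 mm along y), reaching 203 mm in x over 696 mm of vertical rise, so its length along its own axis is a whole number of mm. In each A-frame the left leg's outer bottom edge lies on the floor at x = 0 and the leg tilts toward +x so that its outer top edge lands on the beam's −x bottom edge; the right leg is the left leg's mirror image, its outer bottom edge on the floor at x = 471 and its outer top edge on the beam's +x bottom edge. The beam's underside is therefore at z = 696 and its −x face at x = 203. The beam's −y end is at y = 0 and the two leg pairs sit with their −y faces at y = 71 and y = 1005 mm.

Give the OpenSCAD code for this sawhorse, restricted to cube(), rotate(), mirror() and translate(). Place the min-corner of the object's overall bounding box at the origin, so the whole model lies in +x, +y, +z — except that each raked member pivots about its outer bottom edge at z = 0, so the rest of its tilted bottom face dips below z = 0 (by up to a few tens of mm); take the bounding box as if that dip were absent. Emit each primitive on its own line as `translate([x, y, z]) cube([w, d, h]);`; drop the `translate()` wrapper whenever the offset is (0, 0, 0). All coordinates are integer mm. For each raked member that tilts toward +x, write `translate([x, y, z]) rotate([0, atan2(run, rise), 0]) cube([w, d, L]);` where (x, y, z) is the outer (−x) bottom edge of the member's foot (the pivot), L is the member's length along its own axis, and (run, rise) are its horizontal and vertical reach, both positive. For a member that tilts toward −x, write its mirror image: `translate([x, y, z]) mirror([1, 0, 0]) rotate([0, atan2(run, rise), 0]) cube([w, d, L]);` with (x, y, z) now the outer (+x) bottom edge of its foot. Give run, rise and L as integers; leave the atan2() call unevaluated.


translate([203, 0, 696]) cube([65, 1129, 52]);
translate([0, 71, 0]) rotate([0, atan2(203, 696), 0]) cube([26, 53, 725]);
translate([471, 71, 0]) mirror([1, 0, 0]) rotate([0, atan2(203, 696), 0]) cube([26, 53, 725]);
translate([0, 1005, 0]) rotate([0, atan2(203, 696), 0]) cube([26, 53, 725]);
translate([471, 1005, 0]) mirror([1, 0, 0]) rotate([0, atan2(203, 696), 0]) cube([26, 53, 725]);


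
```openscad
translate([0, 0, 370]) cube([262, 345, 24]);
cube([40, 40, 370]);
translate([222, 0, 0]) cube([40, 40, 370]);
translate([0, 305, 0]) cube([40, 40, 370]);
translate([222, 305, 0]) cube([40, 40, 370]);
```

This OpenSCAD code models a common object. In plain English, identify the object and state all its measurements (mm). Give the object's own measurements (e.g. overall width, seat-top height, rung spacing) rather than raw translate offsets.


A four-legged stool. The seat is a 262×345×24 mm slab whose top surface is at z = 394 mm; four square legs, each 40×40 mm in cross-section, run from the floor (z = 0) to the underside of the seat, each flush with a corner of the seat.


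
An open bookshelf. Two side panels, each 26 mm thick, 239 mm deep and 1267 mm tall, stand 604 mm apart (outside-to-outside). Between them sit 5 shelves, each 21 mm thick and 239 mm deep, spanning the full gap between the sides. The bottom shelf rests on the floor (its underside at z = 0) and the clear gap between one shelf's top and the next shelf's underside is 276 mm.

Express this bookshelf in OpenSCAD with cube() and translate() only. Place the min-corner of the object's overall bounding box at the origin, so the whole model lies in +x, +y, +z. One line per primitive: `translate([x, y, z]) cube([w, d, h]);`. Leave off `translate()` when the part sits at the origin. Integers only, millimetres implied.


cube([26, 239, 1267]);
translate([578, 0, 0]) cube([26, 239, 1267]);
translate([26, 0, 0]) cube([552, 239, 21]);
translate([26, 0, 297]) cube([552, 239, 21]);
translate([26, 0, 594]) cube([552, 239, 21]);
translate([26, 0, 891]) cube([552, 239, 21]);
translate([26, 0, 1188]) cube([552, 239, 21]);


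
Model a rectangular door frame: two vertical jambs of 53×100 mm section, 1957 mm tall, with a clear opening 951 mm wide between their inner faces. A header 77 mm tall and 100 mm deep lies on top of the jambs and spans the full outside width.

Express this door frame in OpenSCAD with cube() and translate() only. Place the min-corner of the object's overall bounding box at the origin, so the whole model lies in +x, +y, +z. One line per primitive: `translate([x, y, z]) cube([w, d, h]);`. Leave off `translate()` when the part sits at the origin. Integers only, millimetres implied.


cube([53, 100, 1957]);
translate([1004, 0, 0]) cube([53, 100, 1957]);
translate([0, 0, 1957]) cube([1057, 100, 77]);


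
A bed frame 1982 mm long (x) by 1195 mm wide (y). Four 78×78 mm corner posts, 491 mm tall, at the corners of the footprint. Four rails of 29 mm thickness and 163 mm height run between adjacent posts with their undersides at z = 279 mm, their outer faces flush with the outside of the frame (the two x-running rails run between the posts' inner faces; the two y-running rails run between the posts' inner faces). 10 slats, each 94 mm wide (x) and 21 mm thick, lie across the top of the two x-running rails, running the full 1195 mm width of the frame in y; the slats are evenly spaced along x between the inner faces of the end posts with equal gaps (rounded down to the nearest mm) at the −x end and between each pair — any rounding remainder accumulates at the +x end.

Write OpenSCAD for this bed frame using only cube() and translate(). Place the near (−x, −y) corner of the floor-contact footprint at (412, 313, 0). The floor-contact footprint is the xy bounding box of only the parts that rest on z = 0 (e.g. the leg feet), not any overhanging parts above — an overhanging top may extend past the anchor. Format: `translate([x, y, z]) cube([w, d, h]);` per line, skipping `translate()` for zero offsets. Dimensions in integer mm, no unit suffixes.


// slat z = rail_z + rail_h = 279 + 163 = 442
// slat gap = ⌊(1826 − 10·94) / 11⌋ = 80
translate([412, 313, 0]) cube([78, 78, 491]);
translate([412, 1430, 0]) cube([78, 78, 491]);
translate([2316, 313, 0]) cube([78, 78, 491]);
translate([2316, 1430, 0]) cube([78, 78, 491]);
translate([490, 313, 279]) cube([1826, 29, 163]);
translate([490, 1479, 279]) cube([1826, 29, 163]);
translate([412, 391, 279]) cube([29, 1039, 163]);
translate([2365, 391, 279]) cube([29, 1039, 163]);
translate([570, 313, 442]) cube([94, 1195, 21]);
translate([744, 313, 442]) cube([94, 1195, 21]);
translate([918, 313, 442]) cube([94, 1195, 21]);
translate([1092, 313, 442]) cube([94, 1195, 21]);
translate([1266, 313, 442]) cube([94, 1195, 21]);
translate([1440, 313, 442]) cube([94, 1195, 21]);
translate([1614, 313, 442]) cube([94, 1195, 21]);
translate([1788, 313, 442]) cube([94, 1195, 21]);
translate([1962, 313, 442]) cube([94, 1195, 21]);
translate([2136, 313, 442]) cube([94, 1195, 21]);


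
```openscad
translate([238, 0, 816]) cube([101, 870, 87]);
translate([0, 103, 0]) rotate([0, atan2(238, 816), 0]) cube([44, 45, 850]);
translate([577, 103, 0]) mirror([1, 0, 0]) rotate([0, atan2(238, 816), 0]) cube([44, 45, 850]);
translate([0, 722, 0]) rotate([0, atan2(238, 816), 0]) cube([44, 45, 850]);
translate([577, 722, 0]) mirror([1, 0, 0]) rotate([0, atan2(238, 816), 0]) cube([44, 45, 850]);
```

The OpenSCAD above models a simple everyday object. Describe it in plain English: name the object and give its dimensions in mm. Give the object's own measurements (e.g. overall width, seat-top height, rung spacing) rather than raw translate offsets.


A sawhorse. A 101×870×87 mm beam (x, y, z) sits on two A-frame leg pairs. Each pair is two raked legs of 44×45 mm section (45 mm along y) splaying symmetrically in x. Each leg rises 816 mm vertically over 238 mm of horizontal reach and is 850 mm long along its own axis. Every leg's outer bottom edge rests on the floor and its outer top edge meets a bottom edge of the beam — the left legs (tilting toward +x) meet the beam's −x bottom edge, the right legs (their mirror images, tilting toward −x) meet its +x bottom edge — so the leg tops tuck under the beam, the beam's underside is 816 mm above the floor, and the feet are 577 mm apart outside-to-outside with the beam centred between them. The two leg pairs are set in 103 mm from either end of the beam.


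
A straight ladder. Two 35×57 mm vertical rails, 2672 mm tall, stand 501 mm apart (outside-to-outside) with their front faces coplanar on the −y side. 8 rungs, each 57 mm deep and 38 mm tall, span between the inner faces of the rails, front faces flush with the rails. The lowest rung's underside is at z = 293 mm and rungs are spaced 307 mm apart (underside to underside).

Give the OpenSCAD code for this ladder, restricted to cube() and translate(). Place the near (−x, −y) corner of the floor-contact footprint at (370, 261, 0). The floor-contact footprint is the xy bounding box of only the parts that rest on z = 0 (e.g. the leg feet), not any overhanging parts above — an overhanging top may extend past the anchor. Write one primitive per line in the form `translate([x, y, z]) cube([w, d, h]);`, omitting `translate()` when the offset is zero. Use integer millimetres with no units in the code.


// rung span = 501 - 2*35 = 431
// rung[k] z = 293 + k*307
translate([370, 261, 0]) cube([35, 57, 2672]);
translate([836, 261, 0]) cube([35, 57, 2672]);
translate([405, 261, 293]) cube([431, 57, 38]);
translate([405, 261, 600]) cube([431, 57, 38]);
translate([405, 261, 907]) cube([431, 57, 38]);
translate([405, 261, 1214]) cube([431, 57, 38]);
translate([405, 261, 1521]) cube([431, 57, 38]);
translate([405, 261, 1828]) cube([431, 57, 38]);
translate([405, 261, 2135]) cube([431, 57, 38]);
translate([405, 261, 2442]) cube([431, 57, 38]);


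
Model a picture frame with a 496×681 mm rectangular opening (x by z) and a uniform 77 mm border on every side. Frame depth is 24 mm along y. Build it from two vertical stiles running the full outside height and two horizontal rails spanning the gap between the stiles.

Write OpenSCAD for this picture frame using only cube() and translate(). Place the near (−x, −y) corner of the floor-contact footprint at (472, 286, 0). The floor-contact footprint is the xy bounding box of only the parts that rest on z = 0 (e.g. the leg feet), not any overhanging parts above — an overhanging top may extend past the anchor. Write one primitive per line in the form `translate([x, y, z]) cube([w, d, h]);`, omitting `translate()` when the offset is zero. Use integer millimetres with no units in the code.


translate([472, 286, 0]) cube([77, 24, 835]);
translate([1045, 286, 0]) cube([77, 24, 835]);
translate([549, 286, 0]) cube([496, 24, 77]);
translate([549, 286, 758]) cube([496, 24, 77]);


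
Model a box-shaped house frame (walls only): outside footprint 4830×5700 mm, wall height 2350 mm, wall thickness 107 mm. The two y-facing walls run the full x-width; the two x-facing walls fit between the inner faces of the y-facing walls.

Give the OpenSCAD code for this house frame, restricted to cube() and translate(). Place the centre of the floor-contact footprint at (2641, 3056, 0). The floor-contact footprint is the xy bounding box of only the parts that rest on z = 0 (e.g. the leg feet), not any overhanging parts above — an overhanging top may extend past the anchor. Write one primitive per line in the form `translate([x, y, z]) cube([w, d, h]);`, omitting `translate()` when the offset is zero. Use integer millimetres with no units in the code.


translate([226, 206, 0]) cube([4830, 107, 2350]);
translate([226, 5799, 0]) cube([4830, 107, 2350]);
translate([226, 313, 0]) cube([107, 5486, 2350]);
translate([4949, 313, 0]) cube([107, 5486, 2350]);


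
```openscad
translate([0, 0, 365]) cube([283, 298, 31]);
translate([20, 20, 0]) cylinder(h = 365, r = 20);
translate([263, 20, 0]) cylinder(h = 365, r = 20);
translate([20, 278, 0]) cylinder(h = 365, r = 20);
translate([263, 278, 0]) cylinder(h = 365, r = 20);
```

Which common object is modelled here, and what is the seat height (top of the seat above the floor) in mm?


A stool. The seat height is 396 mm.

A 283×298×31 slab at z = 365 on four corner cylinders — a stool. The seat top is 365 + 31 = 396 mm.


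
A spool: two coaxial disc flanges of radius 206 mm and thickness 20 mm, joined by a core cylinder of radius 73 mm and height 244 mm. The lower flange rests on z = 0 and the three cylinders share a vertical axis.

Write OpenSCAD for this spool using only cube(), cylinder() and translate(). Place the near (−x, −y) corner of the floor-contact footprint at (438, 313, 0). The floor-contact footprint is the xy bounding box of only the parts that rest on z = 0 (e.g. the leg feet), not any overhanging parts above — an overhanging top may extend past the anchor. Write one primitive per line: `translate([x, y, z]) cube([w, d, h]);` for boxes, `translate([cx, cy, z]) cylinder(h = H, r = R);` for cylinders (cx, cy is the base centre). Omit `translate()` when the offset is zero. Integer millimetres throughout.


translate([644, 519, 0]) cylinder(h = 20, r = 206);
translate([644, 519, 20]) cylinder(h = 244, r = 73);
translate([644, 519, 264]) cylinder(h = 20, r = 206);


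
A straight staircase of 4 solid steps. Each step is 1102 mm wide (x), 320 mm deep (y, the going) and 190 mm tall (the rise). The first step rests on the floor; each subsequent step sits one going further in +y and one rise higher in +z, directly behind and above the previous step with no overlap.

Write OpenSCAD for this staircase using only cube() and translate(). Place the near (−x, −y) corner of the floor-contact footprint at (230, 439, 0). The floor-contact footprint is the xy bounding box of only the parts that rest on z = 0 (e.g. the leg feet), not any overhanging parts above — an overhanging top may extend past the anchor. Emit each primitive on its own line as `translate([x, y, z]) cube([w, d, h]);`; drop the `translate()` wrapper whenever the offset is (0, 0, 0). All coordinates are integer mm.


translate([230, 439, 0]) cube([1102, 320, 190]);
translate([230, 759, 190]) cube([1102, 320, 190]);
translate([230, 1079, 380]) cube([1102, 320, 190]);
translate([230, 1399, 570]) cube([1102, 320, 190]);


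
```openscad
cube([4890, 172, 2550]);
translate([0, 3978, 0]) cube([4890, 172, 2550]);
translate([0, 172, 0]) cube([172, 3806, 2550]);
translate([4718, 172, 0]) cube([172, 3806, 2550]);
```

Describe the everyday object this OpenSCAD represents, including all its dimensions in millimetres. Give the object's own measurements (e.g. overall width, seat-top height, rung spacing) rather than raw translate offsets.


The wall frame of a small rectangular building: four walls, each 2550 mm tall and 172 mm thick, enclosing a footprint 4890 mm (x) by 4150 mm (y) outside-to-outside, with no floor or roof. The front and back walls (the −y and +y sides) span the full width; the two side walls fit between them.


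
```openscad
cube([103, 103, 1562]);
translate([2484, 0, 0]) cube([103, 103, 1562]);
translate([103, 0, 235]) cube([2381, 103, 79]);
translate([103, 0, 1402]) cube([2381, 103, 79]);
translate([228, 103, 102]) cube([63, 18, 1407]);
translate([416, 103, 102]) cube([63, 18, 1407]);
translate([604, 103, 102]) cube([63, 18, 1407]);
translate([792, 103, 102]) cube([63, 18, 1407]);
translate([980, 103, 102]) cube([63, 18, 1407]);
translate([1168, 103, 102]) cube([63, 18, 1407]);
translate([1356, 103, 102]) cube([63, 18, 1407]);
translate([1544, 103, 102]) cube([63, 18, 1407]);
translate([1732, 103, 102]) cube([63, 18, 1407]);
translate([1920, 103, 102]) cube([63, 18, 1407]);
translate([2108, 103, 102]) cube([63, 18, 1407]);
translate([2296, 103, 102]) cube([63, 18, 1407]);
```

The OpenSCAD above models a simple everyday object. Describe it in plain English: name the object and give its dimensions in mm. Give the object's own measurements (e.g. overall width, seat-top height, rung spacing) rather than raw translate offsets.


A fence section. Two 103×103 mm posts, 1562 mm tall, stand on the floor with a clear span of 2381 mm between their inner faces. Two horizontal rails of 103×79 mm section span the gap between the posts with their undersides at z = 235 mm and z = 1402 mm, flush with the posts' −y face. 12 pickets, each 63 mm wide, 18 mm thick and 1407 mm tall, are fixed to the +y face of the rails with their bottoms at z = 102 mm, spaced across the span with a 125 mm gap after the −x post and between neighbouring pickets and before the +x post.
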